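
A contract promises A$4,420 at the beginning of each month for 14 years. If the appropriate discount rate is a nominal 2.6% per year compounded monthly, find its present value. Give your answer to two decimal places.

A$623,211.03

With 12 periods per year: i = 0.00216667, n = 168.
PV = 4420 × [1 − (1+0.00216667)^(−168)] / 0.00216667 × (1+i) = 4420 × 140.997971 = 623,211.0319
(Beginning-of-period payments → annuity-due factor ×(1+i).)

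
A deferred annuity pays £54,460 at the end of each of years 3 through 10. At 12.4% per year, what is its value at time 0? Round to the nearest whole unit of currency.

PV at t=2 (ordinary 8-year annuity): 54460 × a(8|0.124) = 54460 × 4.898976 = 266,798.2323
Discount back 2 years: 266,798.2323 × (1+0.124)^(−2) = 266,798.2323 × 0.791530 = 211,178.8037

£211,179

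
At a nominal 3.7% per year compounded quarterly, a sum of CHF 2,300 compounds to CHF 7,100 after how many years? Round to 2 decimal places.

30.61 years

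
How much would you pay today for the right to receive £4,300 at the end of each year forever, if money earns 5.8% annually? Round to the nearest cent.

£74,137.93

PV = C/r = 4300/0.058 = 74,137.9310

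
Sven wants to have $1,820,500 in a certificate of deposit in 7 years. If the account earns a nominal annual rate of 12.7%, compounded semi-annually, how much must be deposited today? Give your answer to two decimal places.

$768,892.75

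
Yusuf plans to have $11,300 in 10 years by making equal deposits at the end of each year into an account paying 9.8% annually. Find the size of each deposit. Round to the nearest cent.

$715.85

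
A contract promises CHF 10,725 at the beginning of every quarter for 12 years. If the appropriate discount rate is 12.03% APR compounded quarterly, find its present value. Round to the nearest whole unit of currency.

CHF 278,749

Periodic rate i = 0.1203/4 = 0.030075; n = 12 × 4 = 48 periods.
PV = 10725 × [1 − (1+0.030075)^(−48)] / 0.030075 × (1+i) = 10725 × 25.990617 = 278,749.3622
(annuity-due: payments at period start, so ×(1+i).)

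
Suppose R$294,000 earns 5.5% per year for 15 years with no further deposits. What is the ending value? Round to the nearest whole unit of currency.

FV = PV·(1+i)^n = 294,000 × 2.232476 = 656,348.0887

R$656,348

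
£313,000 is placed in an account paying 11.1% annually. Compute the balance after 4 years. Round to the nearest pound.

£476,871

313,000 × (1+0.111)^4 = 313,000 × 1.523548 = 476,870.6276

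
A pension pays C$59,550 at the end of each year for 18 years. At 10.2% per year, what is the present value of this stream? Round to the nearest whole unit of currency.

PV = PMT · [1 − (1+i)^(−n)] / i = 59550 · 8.097324 = 482,195.6432

C$482,196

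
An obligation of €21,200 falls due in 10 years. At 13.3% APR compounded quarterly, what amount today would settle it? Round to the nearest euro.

€5,730

With 4 periods per year: i = 0.03325, n = 40.
PV = FV·(1+i)^(−n) = 21,200 × 0.270261 = 5,729.5340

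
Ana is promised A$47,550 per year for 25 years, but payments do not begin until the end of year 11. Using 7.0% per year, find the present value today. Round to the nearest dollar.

A$281,691

Value one period before first payment (t=10): 47550 × [1 − (1+0.07)^(−25)] / 0.07 = 47550 × 11.653583 = 554,127.8801
PV₀ = 554,127.8801 / (1+0.07)^10 = 554,127.8801 / 1.967151 = 281,690.5156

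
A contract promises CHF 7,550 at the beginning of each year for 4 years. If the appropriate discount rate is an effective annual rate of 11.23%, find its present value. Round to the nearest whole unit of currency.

CHF 25,926

PV = 7550 × [1 − (1+0.1123)^(−4)] / 0.1123 × (1+i) = 7550 × 3.433972 = 25,926.4910
(Beginning-of-period payments → annuity-due factor ×(1+i).)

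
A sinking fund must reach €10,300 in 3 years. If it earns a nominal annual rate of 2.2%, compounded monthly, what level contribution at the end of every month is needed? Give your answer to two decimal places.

€277.04

i = 0.022/12 = 0.00183333 per month; n = 3·12 = 36.
PMT = 10300 / ( [(1+0.00183333)^36 − 1] / 0.00183333 ) = 10300 / 37.179366 = 277.0354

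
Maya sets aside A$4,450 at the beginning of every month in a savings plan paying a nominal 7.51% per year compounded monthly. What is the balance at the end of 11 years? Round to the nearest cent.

With 12 periods per year: i = 0.00625833, n = 132.
FV = PMT · [(1+i)^n − 1] / i × (1+i) = 4450 · 205.569193 = 914,782.9104
(annuity-due: payments at period start, so ×(1+i).)

A$914,782.91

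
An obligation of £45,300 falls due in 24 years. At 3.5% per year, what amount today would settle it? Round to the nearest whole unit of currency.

PV = 45,300 / (1 + 0.035)^24 = 45,300 / 2.283328 = 19,839.4582

£19,839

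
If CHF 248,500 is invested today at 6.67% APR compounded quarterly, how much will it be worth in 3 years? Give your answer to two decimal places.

i = 0.0667/4 = 0.016675 per quarter; n = 3·4 = 12.
248,500 × (1+0.016675)^12 = 248,500 × 1.219511 = 303,048.4911

CHF 303,048.49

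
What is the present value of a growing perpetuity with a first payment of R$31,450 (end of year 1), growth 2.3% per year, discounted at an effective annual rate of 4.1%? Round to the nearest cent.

R$1,747,222.22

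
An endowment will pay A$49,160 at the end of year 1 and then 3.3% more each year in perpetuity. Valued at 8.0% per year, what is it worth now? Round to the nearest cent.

A$1,045,957.45

PV = PMT / (i − g) = 49160 / (0.08 − 0.033) = 49160 / 0.047000 = 1,045,957.4468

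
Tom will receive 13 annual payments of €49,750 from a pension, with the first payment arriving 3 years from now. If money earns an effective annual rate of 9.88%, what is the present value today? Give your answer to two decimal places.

PV at t=2 (ordinary 13-year annuity): 49750 × a(13|0.0988) = 49750 × 7.147734 = 355,599.7623
PV₀ = 355,599.7623 / (1+0.0988)^2 = 355,599.7623 / 1.207361 = 294,526.3535

€294,526.35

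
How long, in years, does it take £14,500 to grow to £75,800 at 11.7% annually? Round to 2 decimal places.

n = ln(75800/14500) / ln(1+0.117) = ln(5.22759) / 0.110647 = 14.9480 years

14.95 years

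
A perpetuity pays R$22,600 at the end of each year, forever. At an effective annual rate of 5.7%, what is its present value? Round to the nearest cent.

PV = C/r = 22600/0.057 = 396,491.2281

R$396,491.23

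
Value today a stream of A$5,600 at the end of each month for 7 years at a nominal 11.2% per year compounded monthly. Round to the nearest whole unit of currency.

A$325,056

Periodic rate i = 0.112/12 = 0.00933333; n = 7 × 12 = 84 periods.
PV = PMT · [1 − (1+i)^(−n)] / i = 5600 · 58.045799 = 325,056.4744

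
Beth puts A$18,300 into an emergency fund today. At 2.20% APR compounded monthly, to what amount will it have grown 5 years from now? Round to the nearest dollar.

A$20,426

Periodic rate i = 0.022/12 = 0.00183333; n = 5 × 12 = 60 periods.
FV = 18,300 × (1 + 0.00183333)^60 = 20,425.8315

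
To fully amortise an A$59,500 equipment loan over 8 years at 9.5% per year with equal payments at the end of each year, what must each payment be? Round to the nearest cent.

PMT = 59500 / ( [1 − (1+0.095)^(−8)] / 0.095 ) = 59500 / 5.433436 = 10,950.7137

A$10,950.71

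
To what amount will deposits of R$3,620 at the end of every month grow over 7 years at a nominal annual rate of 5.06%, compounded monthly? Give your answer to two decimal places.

Periodic rate i = 0.0506/12 = 0.00421667; n = 7 × 12 = 84 periods.
FV = 3620 × [(1+0.00421667)^84 − 1] / 0.00421667 = 3620 × 100.548466 = 363,985.4457

R$363,985.45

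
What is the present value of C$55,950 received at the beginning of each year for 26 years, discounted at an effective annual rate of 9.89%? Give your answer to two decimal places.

C$568,136.52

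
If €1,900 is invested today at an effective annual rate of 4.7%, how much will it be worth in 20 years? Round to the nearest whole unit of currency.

€4,761

FV = 1,900 × (1 + 0.047)^20 = 4,760.8800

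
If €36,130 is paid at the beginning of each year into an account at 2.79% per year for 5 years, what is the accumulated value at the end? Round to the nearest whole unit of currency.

€196,345

FV = 36130 × [(1+0.0279)^5 − 1] / 0.0279 × (1+i) = 36130 × 5.434398 = 196,344.7859
Payments are at the start of each period, so multiply by (1+i).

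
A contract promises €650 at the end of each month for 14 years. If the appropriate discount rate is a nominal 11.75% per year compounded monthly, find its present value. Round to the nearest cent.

With 12 periods per year: i = 0.00979167, n = 168.
PV = PMT · [1 − (1+i)^(−n)] / i = 650 · 82.257381 = 53,467.2980

€53,467.30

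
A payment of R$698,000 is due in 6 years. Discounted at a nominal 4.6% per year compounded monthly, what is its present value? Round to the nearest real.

R$529,931

With 12 periods per year: i = 0.00383333, n = 72.
PV = 698,000 / (1 + 0.00383333)^72 = 698,000 / 1.317153 = 529,930.9710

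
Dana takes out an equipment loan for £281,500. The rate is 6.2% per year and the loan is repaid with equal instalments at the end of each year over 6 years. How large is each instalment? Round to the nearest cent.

Annuity-PV factor = 4.886576; PMT = 281500 / 4.886576 = 57,606.7998

£57,606.80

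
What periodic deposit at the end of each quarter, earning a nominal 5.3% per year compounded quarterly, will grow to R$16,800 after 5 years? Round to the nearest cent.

R$739.13

With 4 periods per year: i = 0.01325, n = 20.
PMT = 16800 / ( [(1+0.01325)^20 − 1] / 0.01325 ) = 16800 / 22.729406 = 739.1306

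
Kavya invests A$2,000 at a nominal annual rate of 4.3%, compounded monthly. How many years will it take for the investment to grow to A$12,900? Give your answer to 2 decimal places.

Periodic rate i = 0.043/12 = 0.00358333.
(1+i)^n = 12900/2000 = 6.45000, so n = ln 6.45000 / ln 1.00358 = 521.1399 months
= 521.1399/12 years

43.43 years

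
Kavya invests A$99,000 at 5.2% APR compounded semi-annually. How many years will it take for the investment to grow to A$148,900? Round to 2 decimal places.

Periodic rate i = 0.052/2 = 0.026.
n = ln(148900/99000) / ln(1+0.026) = ln(1.50404) / 0.025668 = 15.9015 half-years
= 15.9015/2 years

7.95 years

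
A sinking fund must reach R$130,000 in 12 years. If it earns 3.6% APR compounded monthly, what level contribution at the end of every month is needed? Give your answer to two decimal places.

R$723.11

i = 0.036/12 = 0.003 per month; n = 12·12 = 144.
FV-annuity factor = 179.779764; PMT = 130000 / 179.779764 = 723.1070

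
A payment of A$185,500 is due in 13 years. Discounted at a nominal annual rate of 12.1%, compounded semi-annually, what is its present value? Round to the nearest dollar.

A$40,278

i = 0.121/2 = 0.0605 per half-year; n = 13·2 = 26.
PV = 185,500 / (1 + 0.0605)^26 = 185,500 / 4.605508 = 40,277.8629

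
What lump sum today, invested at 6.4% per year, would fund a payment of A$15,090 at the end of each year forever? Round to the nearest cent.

A$235,781.25

PV = PMT / i = 15090 / 0.064 = 235,781.2500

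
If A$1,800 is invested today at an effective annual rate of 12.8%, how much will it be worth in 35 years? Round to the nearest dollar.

A$121,925

FV = PV·(1+i)^n = 1,800 × 67.735835 = 121,924.5027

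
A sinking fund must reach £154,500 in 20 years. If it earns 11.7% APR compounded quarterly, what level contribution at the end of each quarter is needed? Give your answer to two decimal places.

£499.98

With 4 periods per year: i = 0.02925, n = 80.
FV-annuity factor = 309.009519; PMT = 154500 / 309.009519 = 499.9846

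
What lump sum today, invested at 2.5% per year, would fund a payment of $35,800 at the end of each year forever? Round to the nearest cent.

$1,432,000.00

PV = C/r = 35800/0.025 = 1,432,000.0000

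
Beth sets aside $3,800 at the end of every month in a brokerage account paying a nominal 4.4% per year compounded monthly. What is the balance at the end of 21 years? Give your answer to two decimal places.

$1,570,188.20

Periodic rate i = 0.044/12 = 0.00366667; n = 21 × 12 = 252 periods.
Accumulation factor s(252|0.00366667) = 413.207421; FV = 3800 × 413.207421 = 1,570,188.1994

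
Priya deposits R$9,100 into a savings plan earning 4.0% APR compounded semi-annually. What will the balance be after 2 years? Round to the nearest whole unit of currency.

R$9,850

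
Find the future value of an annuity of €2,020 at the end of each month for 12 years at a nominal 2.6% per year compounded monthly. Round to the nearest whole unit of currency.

€340,939

With 12 periods per year: i = 0.00216667, n = 144.
FV = 2020 × [(1+0.00216667)^144 − 1] / 0.00216667 = 2020 × 168.781697 = 340,939.0276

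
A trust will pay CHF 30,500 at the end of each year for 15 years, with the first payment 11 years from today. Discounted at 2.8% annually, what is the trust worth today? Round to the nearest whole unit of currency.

CHF 280,286

Value one period before first payment (t=10): 30500 × [1 − (1+0.028)^(−15)] / 0.028 = 30500 × 12.112479 = 369,430.6106
Discount back 10 years: 369,430.6106 × (1+0.028)^(−10) = 369,430.6106 × 0.758698 = 280,286.2100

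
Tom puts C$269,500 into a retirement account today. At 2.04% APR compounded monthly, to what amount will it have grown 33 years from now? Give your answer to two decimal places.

C$528,053.08

With 12 periods per year: i = 0.0017, n = 396.
269,500 × (1+0.0017)^396 = 269,500 × 1.959381 = 528,053.0848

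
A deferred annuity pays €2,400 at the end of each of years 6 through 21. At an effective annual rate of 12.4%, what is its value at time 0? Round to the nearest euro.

€9,126

Value one period before first payment (t=5): 2400 × [1 − (1+0.124)^(−16)] / 0.124 = 2400 × 6.821956 = 16,372.6949
PV₀ = 16,372.6949 / (1+0.124)^5 = 16,372.6949 / 1.794038 = 9,126.1712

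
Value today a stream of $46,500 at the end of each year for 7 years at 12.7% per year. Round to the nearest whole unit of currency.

$207,586

PV = PMT · [1 − (1+i)^(−n)] / i = 46500 · 4.464216 = 207,586.0468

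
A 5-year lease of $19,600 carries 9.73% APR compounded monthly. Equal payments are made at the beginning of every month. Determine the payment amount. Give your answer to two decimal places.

$410.51

i = 0.0973/12 = 0.00810833 per month; n = 5·12 = 60.
Annuity-PV factor × (1+i) = 47.744977; PMT = 19600 / 47.744977 = 410.5144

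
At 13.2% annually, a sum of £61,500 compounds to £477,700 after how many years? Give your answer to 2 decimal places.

(1+i)^n = 477700/61500 = 7.76748, so n = ln 7.76748 / ln 1.132 = 16.5337 years

16.53 years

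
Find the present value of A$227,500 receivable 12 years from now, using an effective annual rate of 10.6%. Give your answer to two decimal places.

A$67,907.83

PV = 227,500 / (1 + 0.106)^12 = 227,500 / 3.350129 = 67,907.8338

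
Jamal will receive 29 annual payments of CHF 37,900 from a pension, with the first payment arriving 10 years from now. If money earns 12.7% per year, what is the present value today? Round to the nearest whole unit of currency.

PV at t=9 (ordinary 29-year annuity): 37900 × a(29|0.127) = 37900 × 7.628317 = 289,113.2192
PV₀ = 289,113.2192 / (1+0.127)^9 = 289,113.2192 / 2.933021 = 98,571.8041

CHF 98,572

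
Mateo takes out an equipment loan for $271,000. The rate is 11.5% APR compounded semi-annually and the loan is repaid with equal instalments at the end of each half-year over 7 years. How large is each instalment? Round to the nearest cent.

$28,705.87

Periodic rate i = 0.115/2 = 0.0575; n = 7 × 2 = 14 periods.
Annuity-PV factor = 9.440576; PMT = 271000 / 9.440576 = 28,705.8742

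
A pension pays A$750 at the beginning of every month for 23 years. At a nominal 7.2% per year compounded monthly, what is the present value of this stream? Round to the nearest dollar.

A$101,625

With 12 periods per year: i = 0.006, n = 276.
PV = 750 × [1 − (1+0.006)^(−276)] / 0.006 × (1+i) = 750 × 135.500149 = 101,625.1115
(annuity-due: payments at period start, so ×(1+i).)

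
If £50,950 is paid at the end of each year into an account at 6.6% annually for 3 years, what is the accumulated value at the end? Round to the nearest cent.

£163,160.04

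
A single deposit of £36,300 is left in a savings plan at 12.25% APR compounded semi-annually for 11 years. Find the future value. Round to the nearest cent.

£134,244.37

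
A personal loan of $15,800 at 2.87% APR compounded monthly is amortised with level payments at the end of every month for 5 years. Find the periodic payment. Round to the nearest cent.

Periodic rate i = 0.0287/12 = 0.00239167; n = 5 × 12 = 60 periods.
Annuity-PV factor = 55.831677; PMT = 15800 / 55.831677 = 282.9935

$282.99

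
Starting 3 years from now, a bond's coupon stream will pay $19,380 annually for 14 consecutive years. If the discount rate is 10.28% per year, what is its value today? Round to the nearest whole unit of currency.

$115,620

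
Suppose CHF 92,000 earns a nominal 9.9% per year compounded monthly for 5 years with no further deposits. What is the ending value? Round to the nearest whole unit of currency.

CHF 150,620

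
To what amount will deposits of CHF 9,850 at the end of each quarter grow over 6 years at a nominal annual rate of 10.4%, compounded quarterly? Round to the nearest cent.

CHF 322,608.40

With 4 periods per year: i = 0.026, n = 24.
FV = PMT · [(1+i)^n − 1] / i = 9850 · 32.752122 = 322,608.4035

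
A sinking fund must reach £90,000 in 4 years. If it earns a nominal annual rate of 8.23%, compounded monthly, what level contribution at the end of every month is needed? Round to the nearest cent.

With 12 periods per year: i = 0.00685833, n = 48.
FV-annuity factor = 56.616500; PMT = 90000 / 56.616500 = 1,589.6426

£1,589.64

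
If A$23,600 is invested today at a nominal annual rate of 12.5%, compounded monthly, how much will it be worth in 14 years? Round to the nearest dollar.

With 12 periods per year: i = 0.0104167, n = 168.
23,600 × (1+0.0104167)^168 = 23,600 × 5.702748 = 134,584.8606

A$134,585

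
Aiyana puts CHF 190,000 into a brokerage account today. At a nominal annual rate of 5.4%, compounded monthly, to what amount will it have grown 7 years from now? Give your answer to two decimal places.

CHF 277,043.94

With 12 periods per year: i = 0.0045, n = 84.
190,000 × (1+0.0045)^84 = 190,000 × 1.458126 = 277,043.9381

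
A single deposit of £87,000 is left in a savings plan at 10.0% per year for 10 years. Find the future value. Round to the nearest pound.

FV = 87,000 × (1 + 0.1)^10 = 225,655.5940

£225,656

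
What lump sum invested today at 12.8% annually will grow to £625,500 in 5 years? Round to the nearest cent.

£342,516.75

PV = 625,500 / (1 + 0.128)^5 = 625,500 / 1.826188 = 342,516.7510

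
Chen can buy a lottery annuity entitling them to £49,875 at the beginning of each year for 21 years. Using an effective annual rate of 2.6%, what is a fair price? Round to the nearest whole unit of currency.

PV = PMT · [1 − (1+i)^(−n)] / i × (1+i) = 49875 · 16.442910 = 820,090.1537
(annuity-due: payments at period start, so ×(1+i).)

£820,090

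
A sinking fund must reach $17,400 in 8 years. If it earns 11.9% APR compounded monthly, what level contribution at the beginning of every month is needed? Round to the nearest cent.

$108.22

Periodic rate i = 0.119/12 = 0.00991667; n = 8 × 12 = 96 periods.
FV-annuity factor × (1+i) = 160.781969; PMT = 17400 / 160.781969 = 108.2211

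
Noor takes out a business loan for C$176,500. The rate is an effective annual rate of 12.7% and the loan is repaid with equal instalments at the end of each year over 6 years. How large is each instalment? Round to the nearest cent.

C$43,783.80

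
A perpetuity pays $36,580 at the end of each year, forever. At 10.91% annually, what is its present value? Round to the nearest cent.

PV = PMT / i = 36580 / 0.1091 = 335,288.7259

$335,288.73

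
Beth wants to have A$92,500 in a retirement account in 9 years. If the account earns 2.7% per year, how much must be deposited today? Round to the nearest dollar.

A$72,779

PV = FV·(1+i)^(−n) = 92,500 × 0.786803 = 72,779.2776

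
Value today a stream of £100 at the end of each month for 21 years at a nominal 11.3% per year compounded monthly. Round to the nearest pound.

£9,619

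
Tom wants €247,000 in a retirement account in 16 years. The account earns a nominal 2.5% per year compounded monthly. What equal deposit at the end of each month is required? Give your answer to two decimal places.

€1,047.60

Periodic rate i = 0.025/12 = 0.00208333; n = 16 × 12 = 192 periods.
FV-annuity factor = 235.777966; PMT = 247000 / 235.777966 = 1,047.5958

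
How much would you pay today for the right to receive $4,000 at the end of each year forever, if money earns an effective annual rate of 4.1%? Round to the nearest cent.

PV = PMT / i = 4000 / 0.041 = 97,560.9756

$97,560.98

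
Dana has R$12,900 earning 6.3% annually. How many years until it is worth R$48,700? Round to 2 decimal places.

(1+i)^n = 48700/12900 = 3.77519, so n = ln 3.77519 / ln 1.063 = 21.7440 years

21.74 years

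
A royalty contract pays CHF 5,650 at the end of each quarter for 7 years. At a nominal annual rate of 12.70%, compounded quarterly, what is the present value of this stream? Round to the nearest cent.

CHF 103,784.28

i = 0.127/4 = 0.03175 per quarter; n = 7·4 = 28.
PV = PMT · [1 − (1+i)^(−n)] / i = 5650 · 18.368899 = 103,784.2814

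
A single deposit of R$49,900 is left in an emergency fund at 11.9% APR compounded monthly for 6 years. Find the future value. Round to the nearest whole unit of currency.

R$101,545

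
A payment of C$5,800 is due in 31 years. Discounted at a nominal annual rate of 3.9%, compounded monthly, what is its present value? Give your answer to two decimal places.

C$1,734.67

With 12 periods per year: i = 0.00325, n = 372.
Discount factor = (1+0.00325)^(−372) = 0.299081; PV = 5,800 × 0.299081 = 1,734.6719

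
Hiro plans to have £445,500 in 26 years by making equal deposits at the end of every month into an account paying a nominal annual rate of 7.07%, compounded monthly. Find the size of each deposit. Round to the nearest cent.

Periodic rate i = 0.0707/12 = 0.00589167; n = 26 × 12 = 312 periods.
PMT = 445500 / ( [(1+0.00589167)^312 − 1] / 0.00589167 ) = 445500 / 891.327482 = 499.8163

£499.82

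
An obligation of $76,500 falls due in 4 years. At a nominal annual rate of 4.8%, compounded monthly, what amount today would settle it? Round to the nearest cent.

$63,160.16

With 12 periods per year: i = 0.004, n = 48.
Discount factor = (1+0.004)^(−48) = 0.825623; PV = 76,500 × 0.825623 = 63,160.1598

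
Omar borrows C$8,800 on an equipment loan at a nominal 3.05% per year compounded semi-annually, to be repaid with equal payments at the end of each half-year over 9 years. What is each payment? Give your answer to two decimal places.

i = 0.0305/2 = 0.01525 per half-year; n = 9·2 = 18.
Annuity-PV factor = 15.637490; PMT = 8800 / 15.637490 = 562.7502

C$562.75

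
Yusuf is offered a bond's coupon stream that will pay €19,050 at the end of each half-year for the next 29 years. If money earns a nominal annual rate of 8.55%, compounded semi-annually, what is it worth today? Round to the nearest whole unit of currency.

€406,304

i = 0.0855/2 = 0.04275 per half-year; n = 29·2 = 58.
PV = PMT · [1 − (1+i)^(−n)] / i = 19050 · 21.328275 = 406,303.6456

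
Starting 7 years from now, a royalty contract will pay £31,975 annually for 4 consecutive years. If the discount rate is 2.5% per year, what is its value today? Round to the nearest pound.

£103,725

PV at t=6 (ordinary 4-year annuity): 31975 × a(4|0.025) = 31975 × 3.761974 = 120,289.1253
PV₀ = 120,289.1253 / (1+0.025)^6 = 120,289.1253 / 1.159693 = 103,724.9358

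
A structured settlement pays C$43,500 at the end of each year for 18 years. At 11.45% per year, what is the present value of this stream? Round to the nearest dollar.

Annuity factor a(18|0.1145) = 7.492678; PV = 43500 × 7.492678 = 325,931.4731

C$325,931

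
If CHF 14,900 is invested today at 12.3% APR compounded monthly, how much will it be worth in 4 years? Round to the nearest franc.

i = 0.123/12 = 0.01025 per month; n = 4·12 = 48.
FV = PV·(1+i)^n = 14,900 × 1.631493 = 24,309.2470

CHF 24,309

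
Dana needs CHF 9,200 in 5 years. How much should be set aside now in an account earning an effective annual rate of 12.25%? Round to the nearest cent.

PV = 9,200 / (1 + 0.1225)^5 = 9,200 / 1.782099 = 5,162.4526

CHF 5,162.45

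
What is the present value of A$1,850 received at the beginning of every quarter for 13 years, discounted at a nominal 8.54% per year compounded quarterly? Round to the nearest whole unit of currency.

i = 0.0854/4 = 0.02135 per quarter; n = 13·4 = 52.
PV = 1850 × [1 − (1+0.02135)^(−52)] / 0.02135 × (1+i) = 1850 × 31.890715 = 58,997.8219
(Beginning-of-period payments → annuity-due factor ×(1+i).)

A$58,998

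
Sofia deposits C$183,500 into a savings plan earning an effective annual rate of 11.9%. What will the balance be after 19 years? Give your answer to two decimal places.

FV = 183,500 × (1 + 0.119)^19 = 1,553,845.0643

C$1,553,845.06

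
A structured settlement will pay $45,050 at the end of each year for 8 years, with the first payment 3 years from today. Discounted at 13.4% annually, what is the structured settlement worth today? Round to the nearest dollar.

$165,835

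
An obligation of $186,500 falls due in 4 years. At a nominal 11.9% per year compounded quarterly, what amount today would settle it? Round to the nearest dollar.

i = 0.119/4 = 0.02975 per quarter; n = 4·4 = 16.
PV = 186,500 / (1 + 0.02975)^16 = 186,500 / 1.598486 = 116,672.9090

$116,673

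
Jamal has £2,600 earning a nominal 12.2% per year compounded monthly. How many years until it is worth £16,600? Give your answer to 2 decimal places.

15.27 years

Periodic rate i = 0.122/12 = 0.0101667.
(1+i)^n = 16600/2600 = 6.38462, so n = ln 6.38462 / ln 1.01017 = 183.2753 months
= 183.2753/12 years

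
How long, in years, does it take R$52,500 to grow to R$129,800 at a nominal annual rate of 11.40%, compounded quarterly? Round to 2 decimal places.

8.05 years

Periodic rate i = 0.114/4 = 0.0285.
(1+i)^n = 129800/52500 = 2.47238, so n = ln 2.47238 / ln 1.0285 = 32.2112 quarters
= 32.2112/4 years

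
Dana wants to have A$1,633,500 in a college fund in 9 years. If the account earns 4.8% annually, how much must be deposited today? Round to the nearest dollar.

PV = FV·(1+i)^(−n) = 1,633,500 × 0.655765 = 1,071,192.6768

A$1,071,193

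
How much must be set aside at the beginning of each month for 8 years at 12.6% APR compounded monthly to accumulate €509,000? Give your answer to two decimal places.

i = 0.126/12 = 0.0105 per month; n = 8·12 = 96.
FV-annuity factor × (1+i) = 166.083191; PMT = 509000 / 166.083191 = 3,064.7292

€3,064.73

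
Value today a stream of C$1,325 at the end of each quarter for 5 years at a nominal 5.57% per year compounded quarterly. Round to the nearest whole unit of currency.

Periodic rate i = 0.0557/4 = 0.013925; n = 5 × 4 = 20 periods.
PV = PMT · [1 − (1+i)^(−n)] / i = 1325 · 17.351965 = 22,991.3535

C$22,991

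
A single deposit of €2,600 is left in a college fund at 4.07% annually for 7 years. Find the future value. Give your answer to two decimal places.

€3,437.58

2,600 × (1+0.0407)^7 = 2,600 × 1.322144 = 3,437.5754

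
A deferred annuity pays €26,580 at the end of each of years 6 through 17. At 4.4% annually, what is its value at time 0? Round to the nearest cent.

PV at t=5 (ordinary 12-year annuity): 26580 × a(12|0.044) = 26580 × 9.170967 = 243,764.3154
Discount back 5 years: 243,764.3154 × (1+0.044)^(−5) = 243,764.3154 × 0.806302 = 196,547.5508

€196,547.55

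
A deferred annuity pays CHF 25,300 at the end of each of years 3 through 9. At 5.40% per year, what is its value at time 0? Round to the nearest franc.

PV at t=2 (ordinary 7-year annuity): 25300 × a(7|0.054) = 25300 × 5.703420 = 144,296.5150
PV₀ = 144,296.5150 / (1+0.054)^2 = 144,296.5150 / 1.110916 = 129,889.6721

CHF 129,890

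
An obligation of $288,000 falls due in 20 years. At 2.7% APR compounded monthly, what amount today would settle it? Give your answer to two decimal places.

$167,933.33

Periodic rate i = 0.027/12 = 0.00225; n = 20 × 12 = 240 periods.
PV = FV·(1+i)^(−n) = 288,000 × 0.583102 = 167,933.3325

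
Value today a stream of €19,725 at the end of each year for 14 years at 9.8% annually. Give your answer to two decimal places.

€146,905.66

Annuity factor a(14|0.098) = 7.447688; PV = 19725 × 7.447688 = 146,905.6552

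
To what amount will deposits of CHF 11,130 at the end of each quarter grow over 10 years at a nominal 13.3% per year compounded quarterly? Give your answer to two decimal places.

Periodic rate i = 0.133/4 = 0.03325; n = 10 × 4 = 40 periods.
Accumulation factor s(40|0.03325) = 81.206808; FV = 11130 × 81.206808 = 903,831.7784

CHF 903,831.78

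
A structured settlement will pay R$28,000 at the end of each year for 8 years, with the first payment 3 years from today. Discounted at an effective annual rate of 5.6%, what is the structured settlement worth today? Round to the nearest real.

Value one period before first payment (t=2): 28000 × [1 − (1+0.056)^(−8)] / 0.056 = 28000 × 6.309306 = 176,660.5772
PV₀ = 176,660.5772 / (1+0.056)^2 = 176,660.5772 / 1.115136 = 158,420.6565

R$158,421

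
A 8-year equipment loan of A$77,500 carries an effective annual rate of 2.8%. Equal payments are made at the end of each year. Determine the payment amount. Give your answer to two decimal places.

A$10,947.42

PMT = 77500 / ( [1 − (1+0.028)^(−8)] / 0.028 ) = 77500 / 7.079295 = 10,947.4183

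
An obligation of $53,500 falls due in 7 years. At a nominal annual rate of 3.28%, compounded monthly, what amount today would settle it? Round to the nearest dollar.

Periodic rate i = 0.0328/12 = 0.00273333; n = 7 × 12 = 84 periods.
Discount factor = (1+0.00273333)^(−84) = 0.795100; PV = 53,500 × 0.795100 = 42,537.8756

$42,538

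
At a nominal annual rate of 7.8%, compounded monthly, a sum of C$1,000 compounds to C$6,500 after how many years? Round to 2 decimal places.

24.08 years

Periodic rate i = 0.078/12 = 0.0065.
n = ln(6500/1000) / ln(1+0.0065) = ln(6.50000) / 0.006479 = 288.9045 months
= 288.9045/12 years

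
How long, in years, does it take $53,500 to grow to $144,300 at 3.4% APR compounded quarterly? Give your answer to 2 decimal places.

29.31 years

Periodic rate i = 0.034/4 = 0.0085.
(1+i)^n = 144300/53500 = 2.69720, so n = ln 2.69720 / ln 1.0085 = 117.2263 quarters
= 117.2263/4 years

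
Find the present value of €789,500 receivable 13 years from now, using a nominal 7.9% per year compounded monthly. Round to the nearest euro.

Periodic rate i = 0.079/12 = 0.00658333; n = 13 × 12 = 156 periods.
PV = FV·(1+i)^(−n) = 789,500 × 0.359287 = 283,656.9574

€283,657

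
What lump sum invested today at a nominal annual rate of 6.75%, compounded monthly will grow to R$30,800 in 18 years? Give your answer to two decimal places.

With 12 periods per year: i = 0.005625, n = 216.
Discount factor = (1+0.005625)^(−216) = 0.297722; PV = 30,800 × 0.297722 = 9,169.8334

R$9,169.83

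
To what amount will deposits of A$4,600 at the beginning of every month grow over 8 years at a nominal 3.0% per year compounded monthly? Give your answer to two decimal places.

A$499,643.97

i = 0.03/12 = 0.0025 per month; n = 8·12 = 96.
FV = PMT · [(1+i)^n − 1] / i × (1+i) = 4600 · 108.618255 = 499,643.9743
(Beginning-of-period payments → annuity-due factor ×(1+i).)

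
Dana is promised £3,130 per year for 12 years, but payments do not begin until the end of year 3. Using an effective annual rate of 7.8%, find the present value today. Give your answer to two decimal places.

£20,509.98

PV at t=2 (ordinary 12-year annuity): 3130 × a(12|0.078) = 3130 × 7.614799 = 23,834.3217
PV₀ = 23,834.3217 / (1+0.078)^2 = 23,834.3217 / 1.162084 = 20,509.9818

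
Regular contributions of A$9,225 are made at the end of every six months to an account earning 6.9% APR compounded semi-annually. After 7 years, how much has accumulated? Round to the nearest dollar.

A$162,515

With 2 periods per year: i = 0.0345, n = 14.
FV = PMT · [(1+i)^n − 1] / i = 9225 · 17.616845 = 162,515.3919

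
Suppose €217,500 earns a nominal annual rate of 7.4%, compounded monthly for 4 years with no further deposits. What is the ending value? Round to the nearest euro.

€292,157

With 12 periods per year: i = 0.00616667, n = 48.
FV = PV·(1+i)^n = 217,500 × 1.343249 = 292,156.5880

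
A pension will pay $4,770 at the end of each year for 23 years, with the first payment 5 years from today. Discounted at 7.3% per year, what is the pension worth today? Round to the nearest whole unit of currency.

$39,544

PV at t=4 (ordinary 23-year annuity): 4770 × a(23|0.073) = 4770 × 10.989165 = 52,418.3180
Discount back 4 years: 52,418.3180 × (1+0.073)^(−4) = 52,418.3180 × 0.754399 = 39,544.3274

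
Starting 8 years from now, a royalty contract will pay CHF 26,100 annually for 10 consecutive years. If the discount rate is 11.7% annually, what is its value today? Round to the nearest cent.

CHF 68,815.52

Value one period before first payment (t=7): 26100 × [1 − (1+0.117)^(−10)] / 0.117 = 26100 × 5.720291 = 149,299.5964
Discount back 7 years: 149,299.5964 × (1+0.117)^(−7) = 149,299.5964 × 0.460922 = 68,815.5241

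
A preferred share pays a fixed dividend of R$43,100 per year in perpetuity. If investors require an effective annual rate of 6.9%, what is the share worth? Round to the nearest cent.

PV = C/r = 43100/0.069 = 624,637.6812

R$624,637.68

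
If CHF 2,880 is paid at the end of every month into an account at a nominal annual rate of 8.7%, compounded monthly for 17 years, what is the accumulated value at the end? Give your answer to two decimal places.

CHF 1,336,797.37

i = 0.087/12 = 0.00725 per month; n = 17·12 = 204.
Accumulation factor s(204|0.00725) = 464.165753; FV = 2880 × 464.165753 = 1,336,797.3676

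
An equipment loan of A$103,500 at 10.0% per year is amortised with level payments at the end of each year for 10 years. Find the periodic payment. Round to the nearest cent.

A$16,844.15

Annuity-PV factor = 6.144567; PMT = 103500 / 6.144567 = 16,844.1484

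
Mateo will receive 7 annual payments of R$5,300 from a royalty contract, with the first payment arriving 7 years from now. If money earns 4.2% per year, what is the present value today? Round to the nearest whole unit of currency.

PV at t=6 (ordinary 7-year annuity): 5300 × a(7|0.042) = 5300 × 5.957943 = 31,577.0986
Discount back 6 years: 31,577.0986 × (1+0.042)^(−6) = 31,577.0986 × 0.781257 = 24,669.8160

R$24,670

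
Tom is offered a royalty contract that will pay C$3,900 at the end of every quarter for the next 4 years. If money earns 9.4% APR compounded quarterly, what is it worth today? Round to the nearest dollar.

C$51,514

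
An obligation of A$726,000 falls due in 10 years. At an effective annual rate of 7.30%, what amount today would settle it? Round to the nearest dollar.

A$358,872

PV = 726,000 / (1 + 0.073)^10 = 726,000 / 2.023006 = 358,871.8562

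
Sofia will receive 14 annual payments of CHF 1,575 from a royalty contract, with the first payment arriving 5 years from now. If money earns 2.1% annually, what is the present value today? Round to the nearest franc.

Value one period before first payment (t=4): 1575 × [1 − (1+0.021)^(−14)] / 0.021 = 1575 × 12.021481 = 18,933.8320
Discount back 4 years: 18,933.8320 × (1+0.021)^(−4) = 18,933.8320 × 0.920231 = 17,423.5061

CHF 17,424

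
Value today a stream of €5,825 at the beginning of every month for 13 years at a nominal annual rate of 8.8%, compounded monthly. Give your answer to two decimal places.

€544,197.57

With 12 periods per year: i = 0.00733333, n = 156.
PV = 5825 × [1 − (1+0.00733333)^(−156)] / 0.00733333 × (1+i) = 5825 × 93.424476 = 544,197.5719
Payments are at the start of each period, so multiply by (1+i).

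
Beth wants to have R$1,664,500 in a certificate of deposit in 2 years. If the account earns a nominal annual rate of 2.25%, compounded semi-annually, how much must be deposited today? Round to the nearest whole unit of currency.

i = 0.0225/2 = 0.01125 per half-year; n = 2·2 = 4.
PV = 1,664,500 / (1 + 0.01125)^4 = 1,664,500 / 1.045765 = 1,591,657.6502

R$1,591,658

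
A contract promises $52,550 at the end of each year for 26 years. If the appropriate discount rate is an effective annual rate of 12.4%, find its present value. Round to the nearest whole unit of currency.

PV = 52550 × [1 − (1+0.124)^(−26)] / 0.124 = 52550 × 7.678457 = 403,502.8968

$403,503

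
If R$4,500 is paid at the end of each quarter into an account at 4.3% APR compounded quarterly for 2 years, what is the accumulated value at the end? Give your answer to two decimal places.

R$37,384.02

With 4 periods per year: i = 0.01075, n = 8.
FV = PMT · [(1+i)^n − 1] / i = 4500 · 8.307559 = 37,384.0165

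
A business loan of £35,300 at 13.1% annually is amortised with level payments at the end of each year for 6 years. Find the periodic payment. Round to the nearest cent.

Annuity-PV factor = 3.986442; PMT = 35300 / 3.986442 = 8,855.0132

£8,855.01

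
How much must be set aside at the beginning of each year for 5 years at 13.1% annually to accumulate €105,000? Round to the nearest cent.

€14,297.88

FV-annuity factor × (1+i) = 7.343747; PMT = 105000 / 7.343747 = 14,297.8783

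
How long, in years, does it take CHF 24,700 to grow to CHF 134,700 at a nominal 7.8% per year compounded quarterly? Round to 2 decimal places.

21.96 years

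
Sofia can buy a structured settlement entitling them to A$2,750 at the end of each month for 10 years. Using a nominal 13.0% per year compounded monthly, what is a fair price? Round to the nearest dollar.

A$184,180

Periodic rate i = 0.13/12 = 0.0108333; n = 10 × 12 = 120 periods.
Annuity factor a(120|0.0108333) = 66.974419; PV = 2750 × 66.974419 = 184,179.6511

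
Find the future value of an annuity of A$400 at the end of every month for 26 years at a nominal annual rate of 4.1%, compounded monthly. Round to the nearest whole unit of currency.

With 12 periods per year: i = 0.00341667, n = 312.
FV = 400 × [(1+0.00341667)^312 − 1] / 0.00341667 = 400 × 555.649792 = 222,259.9169

A$222,260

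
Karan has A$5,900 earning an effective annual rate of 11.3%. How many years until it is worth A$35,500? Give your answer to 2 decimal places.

16.76 years

n = ln(35500/5900) / ln(1+0.113) = ln(6.01695) / 0.107059 = 16.7625 years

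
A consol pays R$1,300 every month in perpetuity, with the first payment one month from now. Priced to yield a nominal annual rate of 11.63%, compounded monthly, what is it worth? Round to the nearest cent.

Periodic rate i = 0.1163/12 = 0.00969167.
PV = PMT / i = 1300 / 0.00969167 = 134,135.8555

R$134,135.86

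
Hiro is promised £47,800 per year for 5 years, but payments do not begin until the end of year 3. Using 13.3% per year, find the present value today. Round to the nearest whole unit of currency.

Value one period before first payment (t=2): 47800 × [1 − (1+0.133)^(−5)] / 0.133 = 47800 × 3.491638 = 166,900.2814
PV₀ = 166,900.2814 / (1+0.133)^2 = 166,900.2814 / 1.283689 = 130,016.1343

£130,016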